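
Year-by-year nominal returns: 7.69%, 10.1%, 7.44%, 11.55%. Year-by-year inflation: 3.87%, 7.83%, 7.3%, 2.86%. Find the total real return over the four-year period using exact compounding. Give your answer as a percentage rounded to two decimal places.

Nominal growth factor = 1.0769 × 1.1010 × 1.0744 × 1.1155 = 1.421014
Price-level growth factor = 1.0387 × 1.0783 × 1.0730 × 1.0286 = 1.236164
Real growth factor = 1.421014 / 1.236164 = 1.149535
Total real return = 1.149535 − 1 → 14.95%.

14.95%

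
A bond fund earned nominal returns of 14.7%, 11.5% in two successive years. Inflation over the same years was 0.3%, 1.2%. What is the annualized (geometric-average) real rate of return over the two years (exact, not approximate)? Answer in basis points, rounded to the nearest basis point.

Nominal growth factor = 1.1470 × 1.1150 = 1.27890500
Price-level growth factor = 1.0030 × 1.0120 = 1.01503600
Real growth factor = 1.27890500 / 1.01503600 = 1.25996024
Annualized real rate = 1.25996024^(1/2) − 1 = 12.2480% → 1225 basis points.

1225 basis points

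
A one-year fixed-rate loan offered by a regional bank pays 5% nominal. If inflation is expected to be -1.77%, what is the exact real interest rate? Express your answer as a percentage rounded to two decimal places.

1 + r = 1.05000 / 0.98230 = 1.068920
r = 1.068920 − 1 = 6.8920%, i.e. 6.89%.

6.89%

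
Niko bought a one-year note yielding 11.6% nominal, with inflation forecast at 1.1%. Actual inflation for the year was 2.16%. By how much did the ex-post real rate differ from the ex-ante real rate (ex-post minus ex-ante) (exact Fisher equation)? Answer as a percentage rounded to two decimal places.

Ex-ante: (1 + 0.1160)/(1 + 0.0110) − 1 = 10.3858%
Ex-post: (1 + 0.1160)/(1 + 0.0216) − 1 = 9.2404%
Difference (ex-post − ex-ante) = -1.1453% → -1.15%.

-1.15%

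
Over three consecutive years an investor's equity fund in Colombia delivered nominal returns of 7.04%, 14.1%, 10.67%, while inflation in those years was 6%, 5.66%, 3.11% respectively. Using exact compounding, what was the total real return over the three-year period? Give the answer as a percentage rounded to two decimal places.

Compound the nominal returns: 1.0704 × 1.1410 × 1.1067 = 1.351642.
Compound inflation: 1.0600 × 1.0566 × 1.0311 = 1.154828.
Deflate: 1.351642 / 1.154828 = 1.170427.
Total real return = 1.170427 − 1 → 17.04%.

17.04%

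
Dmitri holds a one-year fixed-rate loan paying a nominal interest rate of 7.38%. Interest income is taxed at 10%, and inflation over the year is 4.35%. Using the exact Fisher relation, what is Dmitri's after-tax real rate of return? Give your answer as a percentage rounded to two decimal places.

2.20%

After-tax nominal return = 7.38% × (1 − 0.1) = 6.6420%.
1 + r = 1.06642 / 1.04350 = 1.021965
After-tax real rate = 1.021965 − 1 → 2.20%.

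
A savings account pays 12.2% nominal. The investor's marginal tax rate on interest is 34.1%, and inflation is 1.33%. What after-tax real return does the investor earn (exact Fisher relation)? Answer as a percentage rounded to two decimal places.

6.62%

After-tax nominal return = 12.2% × (1 − 0.341) = 8.0398%.
1 + r = 1.080398 / 1.01330 = 1.066217
After-tax real rate = 1.066217 − 1 → 6.62%.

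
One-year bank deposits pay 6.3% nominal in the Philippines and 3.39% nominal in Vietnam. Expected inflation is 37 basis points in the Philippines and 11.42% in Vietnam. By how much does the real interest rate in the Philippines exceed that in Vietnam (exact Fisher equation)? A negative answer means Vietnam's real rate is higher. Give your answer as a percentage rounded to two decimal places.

13.12%

The Philippines: (1 + 0.0630)/(1 + 0.0037) − 1 = 5.9081%
Vietnam: (1 + 0.0339)/(1 + 0.1142) − 1 = -7.2070%
Differential = 5.9081% − (-7.2070%) = 13.1151% → 13.12%.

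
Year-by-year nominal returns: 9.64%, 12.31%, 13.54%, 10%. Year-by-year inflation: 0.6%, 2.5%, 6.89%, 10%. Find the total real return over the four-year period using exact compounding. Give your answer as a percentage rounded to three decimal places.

Compound the nominal returns: 1.0964 × 1.1231 × 1.1354 × 1.1000 = 1.537903.
Compound inflation: 1.0060 × 1.0250 × 1.0689 × 1.1000 = 1.212416.
Deflate: 1.537903 / 1.212416 = 1.268462.
Total real return = 1.268462 − 1 → 26.846%.

26.846%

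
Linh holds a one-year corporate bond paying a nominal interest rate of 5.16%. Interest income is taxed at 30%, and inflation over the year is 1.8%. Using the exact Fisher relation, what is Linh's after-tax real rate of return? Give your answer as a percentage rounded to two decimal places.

After-tax nominal return = 5.16% × (1 − 0.3) = 3.6120%.
1 + r = 1.03612 / 1.01800 = 1.017800
After-tax real rate = 1.017800 − 1 → 1.78%.

1.78%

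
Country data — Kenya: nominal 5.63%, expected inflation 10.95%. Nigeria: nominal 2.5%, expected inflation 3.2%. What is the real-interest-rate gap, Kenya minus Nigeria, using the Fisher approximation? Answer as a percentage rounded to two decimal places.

Kenya: 5.63% − 10.95% = -5.320%
Nigeria: 2.5% − 3.2% = -0.700%
Differential = -4.620% → -4.62%.

-4.62%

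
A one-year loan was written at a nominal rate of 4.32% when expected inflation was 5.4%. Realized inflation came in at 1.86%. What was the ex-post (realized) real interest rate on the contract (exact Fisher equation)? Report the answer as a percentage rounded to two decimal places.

Ex-post: (1 + 0.0432)/(1 + 0.0186) − 1 = 2.4151%
So the realized real rate is 2.42%.

2.42%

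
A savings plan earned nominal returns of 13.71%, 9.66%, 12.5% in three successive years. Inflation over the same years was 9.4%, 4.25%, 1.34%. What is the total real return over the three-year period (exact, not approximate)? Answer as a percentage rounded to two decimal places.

Compound the nominal returns: 1.1371 × 1.0966 × 1.1250 = 1.402812.
Compound inflation: 1.0940 × 1.0425 × 1.0134 = 1.155778.
Deflate: 1.402812 / 1.155778 = 1.213739.
Total real return = 1.213739 − 1 → 21.37%.

21.37%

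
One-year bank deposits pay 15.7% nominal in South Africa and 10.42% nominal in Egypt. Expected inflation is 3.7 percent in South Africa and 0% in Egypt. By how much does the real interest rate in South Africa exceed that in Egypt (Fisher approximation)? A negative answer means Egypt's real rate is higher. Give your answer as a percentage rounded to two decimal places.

South Africa: 15.7% − 3.7% = 12.000%
Egypt: 10.42% − 0% = 10.420%
Differential = 1.580% → 1.58%.

1.58%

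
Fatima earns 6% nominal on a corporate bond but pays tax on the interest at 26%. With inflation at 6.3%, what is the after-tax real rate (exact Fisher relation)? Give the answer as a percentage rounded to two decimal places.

After-tax nominal return = 6% × (1 − 0.26) = 4.4400%.
1 + r = 1.04440 / 1.06300 = 0.982502
After-tax real rate = 0.982502 − 1 → -1.75%.

-1.75%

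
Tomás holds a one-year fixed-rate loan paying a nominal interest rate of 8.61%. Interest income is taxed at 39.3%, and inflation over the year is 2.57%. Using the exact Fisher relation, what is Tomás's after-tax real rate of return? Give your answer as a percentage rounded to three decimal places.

After-tax nominal return = 8.61% × (1 − 0.393) = 5.22627%.
1 + r = 1.0522627 / 1.02570 = 1.025897
After-tax real rate = 1.025897 − 1 → 2.590%.

2.590%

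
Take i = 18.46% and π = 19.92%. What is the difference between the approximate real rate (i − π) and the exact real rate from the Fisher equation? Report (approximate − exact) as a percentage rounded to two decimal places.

Approximate: r ≈ 18.460% − 19.920% = -1.4600%
Exact: (1 + 0.1846)/(1 + 0.1992) − 1 = -1.2175%
Error = -1.4600% − (-1.2175%) = -0.2425% → -0.24%.

-0.24%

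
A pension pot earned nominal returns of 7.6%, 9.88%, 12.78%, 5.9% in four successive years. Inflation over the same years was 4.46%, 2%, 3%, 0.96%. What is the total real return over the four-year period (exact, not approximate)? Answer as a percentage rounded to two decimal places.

Nominal growth factor = 1.0760 × 1.0988 × 1.1278 × 1.0590 = 1.412079
Price-level growth factor = 1.0446 × 1.0200 × 1.0300 × 1.0096 = 1.107992
Real growth factor = 1.412079 / 1.107992 = 1.274448
Total real return = 1.274448 − 1 → 27.44%.

27.44%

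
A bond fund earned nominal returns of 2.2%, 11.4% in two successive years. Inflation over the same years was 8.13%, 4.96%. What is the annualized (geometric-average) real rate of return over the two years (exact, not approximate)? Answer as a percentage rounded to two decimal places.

Compound the nominal returns: 1.0220 × 1.1140 = 1.13850800.
Compound inflation: 1.0813 × 1.0496 = 1.13493248.
Deflate: 1.13850800 / 1.13493248 = 1.00315043.
Annualized real rate = 1.00315043^(1/2) − 1 = 0.1574% → 0.16%.

0.16%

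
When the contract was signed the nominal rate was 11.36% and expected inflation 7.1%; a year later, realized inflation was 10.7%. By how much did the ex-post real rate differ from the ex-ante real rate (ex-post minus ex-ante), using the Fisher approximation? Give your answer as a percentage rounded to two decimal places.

Ex-ante: 11.36% − 7.1% = 4.260%
Ex-post: 11.36% − 10.7% = 0.660%
Difference (ex-post − ex-ante) = -3.6000% → -3.60%.

-3.60%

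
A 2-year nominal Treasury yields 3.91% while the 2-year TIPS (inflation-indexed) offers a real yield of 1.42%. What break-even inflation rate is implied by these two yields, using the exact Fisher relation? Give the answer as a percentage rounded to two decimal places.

(1 + π) = (1 + i)/(1 + r) = 1.03910 / 1.01420 = 1.024551
Break-even inflation = 1.024551 − 1 → 2.46%.

2.46%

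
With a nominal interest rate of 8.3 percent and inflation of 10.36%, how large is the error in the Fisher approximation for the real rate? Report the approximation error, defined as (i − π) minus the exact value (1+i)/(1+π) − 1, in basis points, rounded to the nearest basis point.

-19 basis points

Approximate: r ≈ 8.300% − 10.360% = -2.0600%
Exact: (1 + 0.0830)/(1 + 0.1036) − 1 = -1.8666%
Error = -2.0600% − (-1.8666%) = -0.1934% → -19 basis points.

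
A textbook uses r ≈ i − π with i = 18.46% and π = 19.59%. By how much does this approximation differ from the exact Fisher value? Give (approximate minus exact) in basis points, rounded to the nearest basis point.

-19 basis points

Approximate: r ≈ 18.460% − 19.590% = -1.1300%
Exact: (1 + 0.1846)/(1 + 0.1959) − 1 = -0.9449%
Error = -1.1300% − (-0.9449%) = -0.1851% → -19 basis points.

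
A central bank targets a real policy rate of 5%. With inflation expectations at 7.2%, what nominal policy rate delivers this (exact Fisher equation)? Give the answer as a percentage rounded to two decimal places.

12.56%

(1 + i) = (1 + r)(1 + π) = 1.05000 × 1.07200 = 1.12560
i = 1.12560 − 1, so the required nominal rate is 12.56%.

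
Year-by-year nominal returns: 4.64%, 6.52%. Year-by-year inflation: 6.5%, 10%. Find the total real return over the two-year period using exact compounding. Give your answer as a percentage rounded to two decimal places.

Nominal growth factor = 1.0464 × 1.0652 = 1.114625
Price-level growth factor = 1.0650 × 1.1000 = 1.171500
Real growth factor = 1.114625 / 1.171500 = 0.951451
Total real return = 0.951451 − 1 → -4.85%.

-4.85%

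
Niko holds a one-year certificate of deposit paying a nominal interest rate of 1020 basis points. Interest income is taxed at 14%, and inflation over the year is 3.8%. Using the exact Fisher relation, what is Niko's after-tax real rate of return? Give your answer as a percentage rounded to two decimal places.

After-tax nominal return = 10.2% × (1 − 0.14) = 8.7720%.
1 + r = 1.08772 / 1.03800 = 1.047900
After-tax real rate = 1.047900 − 1 → 4.79%.

4.79%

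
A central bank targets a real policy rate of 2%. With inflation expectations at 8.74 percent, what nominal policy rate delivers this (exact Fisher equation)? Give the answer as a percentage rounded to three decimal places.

10.915%

(1 + i) = (1 + r)(1 + π) = 1.02000 × 1.08740 = 1.109148
i = 1.109148 − 1, so the required nominal rate is 10.915%.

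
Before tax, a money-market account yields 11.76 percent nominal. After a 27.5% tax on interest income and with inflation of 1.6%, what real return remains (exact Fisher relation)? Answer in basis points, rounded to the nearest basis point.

682 basis points

After-tax nominal return = 11.76% × (1 − 0.275) = 8.5260%.
1 + r = 1.08526 / 1.01600 = 1.068169
After-tax real rate = 1.068169 − 1 → 682 basis points.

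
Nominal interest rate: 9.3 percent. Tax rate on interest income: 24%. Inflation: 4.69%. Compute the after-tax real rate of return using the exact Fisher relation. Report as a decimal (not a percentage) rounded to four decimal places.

0.0227

After-tax nominal return = 9.3% × (1 − 0.24) = 7.0680%.
1 + r = 1.07068 / 1.04690 = 1.022715
After-tax real rate = 1.022715 − 1 → 0.0227.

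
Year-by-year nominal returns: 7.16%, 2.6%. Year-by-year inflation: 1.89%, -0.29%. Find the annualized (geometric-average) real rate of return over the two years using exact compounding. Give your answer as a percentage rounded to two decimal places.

Nominal growth factor = 1.0716 × 1.0260 = 1.09946160
Price-level growth factor = 1.0189 × 0.9971 = 1.01594519
Real growth factor = 1.09946160 / 1.01594519 = 1.08220563
Annualized real rate = 1.08220563^(1/2) − 1 = 4.0291% → 4.03%.

4.03%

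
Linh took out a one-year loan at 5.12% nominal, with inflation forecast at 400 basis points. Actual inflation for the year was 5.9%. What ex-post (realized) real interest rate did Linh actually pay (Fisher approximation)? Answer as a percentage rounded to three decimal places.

Ex-post: 5.12% − 5.9% = -0.780%
So the realized real rate is -0.780%.

-0.780%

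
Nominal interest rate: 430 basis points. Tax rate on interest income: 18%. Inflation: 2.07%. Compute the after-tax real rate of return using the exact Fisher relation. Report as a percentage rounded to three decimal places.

After-tax nominal return = 4.3% × (1 − 0.18) = 3.5260%.
1 + r = 1.03526 / 1.02070 = 1.0142647
After-tax real rate = 1.0142647 − 1 → 1.426%.

1.426%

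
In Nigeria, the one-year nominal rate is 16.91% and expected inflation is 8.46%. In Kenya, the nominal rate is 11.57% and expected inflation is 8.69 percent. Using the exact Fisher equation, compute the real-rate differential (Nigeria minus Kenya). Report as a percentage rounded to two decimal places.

Nigeria: (1 + 0.1691)/(1 + 0.0846) − 1 = 7.7909%
Kenya: (1 + 0.1157)/(1 + 0.0869) − 1 = 2.6497%
Differential = 7.7909% − 2.6497% = 5.1412% → 5.14%.

5.14%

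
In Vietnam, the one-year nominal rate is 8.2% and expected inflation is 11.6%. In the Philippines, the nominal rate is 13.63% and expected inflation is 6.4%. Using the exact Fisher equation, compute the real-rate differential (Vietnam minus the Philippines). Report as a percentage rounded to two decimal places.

Vietnam: (1 + 0.0820)/(1 + 0.1160) − 1 = -3.0466%
The Philippines: (1 + 0.1363)/(1 + 0.0640) − 1 = 6.7951%
Differential = -3.0466% − 6.7951% = -9.8417% → -9.84%.

-9.84%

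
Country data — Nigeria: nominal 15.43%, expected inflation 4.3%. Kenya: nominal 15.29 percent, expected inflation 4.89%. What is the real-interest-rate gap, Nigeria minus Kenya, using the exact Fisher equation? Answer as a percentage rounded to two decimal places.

0.76%

Nigeria: (1 + 0.1543)/(1 + 0.0430) − 1 = 10.6711%
Kenya: (1 + 0.1529)/(1 + 0.0489) − 1 = 9.9151%
Differential = 10.6711% − 9.9151% = 0.7560% → 0.76%.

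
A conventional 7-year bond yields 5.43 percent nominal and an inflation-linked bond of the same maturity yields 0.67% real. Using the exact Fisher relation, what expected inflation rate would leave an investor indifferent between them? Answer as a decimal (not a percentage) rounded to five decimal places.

(1 + π) = (1 + i)/(1 + r) = 1.05430 / 1.00670 = 1.047283
Break-even inflation = 1.047283 − 1 → 0.04728.

0.04728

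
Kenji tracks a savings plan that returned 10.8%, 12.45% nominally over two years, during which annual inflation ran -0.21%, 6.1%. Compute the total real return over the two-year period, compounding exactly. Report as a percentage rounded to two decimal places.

17.68%

Compound the nominal returns: 1.1080 × 1.1245 = 1.245946.
Compound inflation: 0.9979 × 1.0610 = 1.058772.
Deflate: 1.245946 / 1.058772 = 1.176784.
Total real return = 1.176784 − 1 → 17.68%.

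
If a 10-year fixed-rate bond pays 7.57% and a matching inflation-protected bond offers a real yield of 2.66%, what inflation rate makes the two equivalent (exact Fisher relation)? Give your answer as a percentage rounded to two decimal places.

4.78%

(1 + π) = (1 + i)/(1 + r) = 1.07570 / 1.02660 = 1.047828
Break-even inflation = 1.047828 − 1 → 4.78%.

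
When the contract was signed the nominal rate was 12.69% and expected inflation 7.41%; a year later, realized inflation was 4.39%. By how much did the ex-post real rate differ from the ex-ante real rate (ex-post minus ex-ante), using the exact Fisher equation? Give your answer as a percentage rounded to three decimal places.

3.035%

Ex-ante: (1 + 0.1269)/(1 + 0.0741) − 1 = 4.9157%
Ex-post: (1 + 0.1269)/(1 + 0.0439) − 1 = 7.9510%
Difference (ex-post − ex-ante) = 3.0352% → 3.035%.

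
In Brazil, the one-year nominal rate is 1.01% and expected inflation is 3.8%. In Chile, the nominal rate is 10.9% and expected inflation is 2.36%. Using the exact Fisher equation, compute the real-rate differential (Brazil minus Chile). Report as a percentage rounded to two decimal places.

-11.03%

Brazil: (1 + 0.0101)/(1 + 0.0380) − 1 = -2.6879%
Chile: (1 + 0.1090)/(1 + 0.0236) − 1 = 8.3431%
Differential = -2.6879% − 8.3431% = -11.0310% → -11.03%.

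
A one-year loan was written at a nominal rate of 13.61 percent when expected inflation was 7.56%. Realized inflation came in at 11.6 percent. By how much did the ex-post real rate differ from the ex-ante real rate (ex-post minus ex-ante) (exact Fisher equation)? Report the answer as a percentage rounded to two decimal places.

-3.82%

Ex-ante: (1 + 0.1361)/(1 + 0.0756) − 1 = 5.6248%
Ex-post: (1 + 0.1361)/(1 + 0.1160) − 1 = 1.8011%
Difference (ex-post − ex-ante) = -3.8237% → -3.82%.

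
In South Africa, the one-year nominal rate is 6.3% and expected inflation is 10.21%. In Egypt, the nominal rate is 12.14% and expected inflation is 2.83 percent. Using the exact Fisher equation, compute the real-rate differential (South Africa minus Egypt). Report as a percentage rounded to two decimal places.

-12.60%

South Africa: (1 + 0.0630)/(1 + 0.1021) − 1 = -3.5478%
Egypt: (1 + 0.1214)/(1 + 0.0283) − 1 = 9.0538%
Differential = -3.5478% − 9.0538% = -12.6016% → -12.60%.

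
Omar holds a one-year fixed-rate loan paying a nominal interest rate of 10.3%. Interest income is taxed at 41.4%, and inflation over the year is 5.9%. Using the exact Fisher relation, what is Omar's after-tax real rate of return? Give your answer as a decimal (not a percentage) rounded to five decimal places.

After-tax nominal return = 10.3% × (1 − 0.414) = 6.0358%.
1 + r = 1.060358 / 1.05900 = 1.001282
After-tax real rate = 1.001282 − 1 → 0.00128.

0.00128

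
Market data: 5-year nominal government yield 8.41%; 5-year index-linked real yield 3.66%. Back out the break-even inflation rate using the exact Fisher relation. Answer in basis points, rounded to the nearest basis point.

(1 + π) = (1 + i)/(1 + r) = 1.08410 / 1.03660 = 1.045823
Break-even inflation = 1.045823 − 1 → 458 basis points.

458 basis points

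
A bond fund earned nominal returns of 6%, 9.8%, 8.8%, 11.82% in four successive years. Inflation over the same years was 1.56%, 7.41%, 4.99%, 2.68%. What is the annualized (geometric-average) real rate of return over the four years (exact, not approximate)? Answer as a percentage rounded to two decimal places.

4.75%

Compound the nominal returns: 1.0600 × 1.0980 × 1.0880 × 1.1182 = 1.41597827.
Compound inflation: 1.0156 × 1.0741 × 1.0499 × 1.0268 = 1.17598344.
Deflate: 1.41597827 / 1.17598344 = 1.20408011.
Annualized real rate = 1.20408011^(1/4) − 1 = 4.7524% → 4.75%.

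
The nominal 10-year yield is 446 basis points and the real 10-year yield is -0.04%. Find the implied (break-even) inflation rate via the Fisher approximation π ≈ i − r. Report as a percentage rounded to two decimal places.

π ≈ i − r = 4.46% − (-0.04%) → 4.50%.

4.50%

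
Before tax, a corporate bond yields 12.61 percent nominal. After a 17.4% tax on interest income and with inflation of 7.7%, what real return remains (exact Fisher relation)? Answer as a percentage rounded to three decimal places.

2.522%

After-tax nominal return = 12.61% × (1 − 0.174) = 10.41586%.
1 + r = 1.1041586 / 1.07700 = 1.025217
After-tax real rate = 1.025217 − 1 → 2.522%.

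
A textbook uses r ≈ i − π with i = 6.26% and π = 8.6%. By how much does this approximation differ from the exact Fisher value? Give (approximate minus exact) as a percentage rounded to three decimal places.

Approximate: r ≈ 6.260% − 8.600% = -2.3400%
Exact: (1 + 0.0626)/(1 + 0.0860) − 1 = -2.1547%
Error = -2.3400% − (-2.1547%) = -0.1853% → -0.185%.

-0.185%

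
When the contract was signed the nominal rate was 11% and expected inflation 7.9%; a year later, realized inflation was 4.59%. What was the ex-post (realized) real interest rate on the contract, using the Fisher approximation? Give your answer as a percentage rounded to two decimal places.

6.41%

Ex-post: 11% − 4.59% = 6.410%
So the realized real rate is 6.41%.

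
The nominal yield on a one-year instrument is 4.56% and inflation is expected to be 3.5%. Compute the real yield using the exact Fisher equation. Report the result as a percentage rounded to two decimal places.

1.02%

By the Fisher equation, 1 + r = (1 + i)/(1 + π).
1 + r = 1.04560 / 1.03500 = 1.010242
r = 1.010242 − 1 = 1.0242%, i.e. 1.02%.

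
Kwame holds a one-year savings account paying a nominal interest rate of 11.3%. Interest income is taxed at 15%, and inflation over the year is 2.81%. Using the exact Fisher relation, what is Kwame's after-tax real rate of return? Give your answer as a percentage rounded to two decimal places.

After-tax nominal return = 11.3% × (1 − 0.15) = 9.6050%.
1 + r = 1.09605 / 1.02810 = 1.066093
After-tax real rate = 1.066093 − 1 → 6.61%.

6.61%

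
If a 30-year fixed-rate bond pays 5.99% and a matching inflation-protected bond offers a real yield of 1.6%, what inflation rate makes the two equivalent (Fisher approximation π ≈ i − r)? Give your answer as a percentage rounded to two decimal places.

π ≈ i − r = 5.99% − 1.6% → 4.39%.

4.39%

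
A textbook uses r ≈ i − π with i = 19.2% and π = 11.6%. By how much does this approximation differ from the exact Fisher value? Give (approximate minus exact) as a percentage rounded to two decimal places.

0.79%

Approximate: r ≈ 19.200% − 11.600% = 7.6000%
Exact: (1 + 0.1920)/(1 + 0.1160) − 1 = 6.8100%
Error = 7.6000% − 6.8100% = 0.7900% → 0.79%.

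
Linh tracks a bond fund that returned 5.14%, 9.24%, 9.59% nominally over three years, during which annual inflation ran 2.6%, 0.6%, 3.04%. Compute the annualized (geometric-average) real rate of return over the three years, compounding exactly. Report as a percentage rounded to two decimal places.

5.78%

Nominal growth factor = 1.0514 × 1.0924 × 1.0959 = 1.25869524
Price-level growth factor = 1.0260 × 1.0060 × 1.0304 = 1.06353354
Real growth factor = 1.25869524 / 1.06353354 = 1.18350310
Annualized real rate = 1.18350310^(1/3) − 1 = 5.7766% → 5.78%.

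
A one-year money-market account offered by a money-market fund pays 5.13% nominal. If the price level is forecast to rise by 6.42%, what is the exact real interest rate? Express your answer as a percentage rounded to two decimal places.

By the Fisher relation, 1 + r = (1 + i)/(1 + π).
1 + r = 1.05130 / 1.06420 = 0.987878
r = 0.987878 − 1 = -1.2122%, i.e. -1.21%.

-1.21%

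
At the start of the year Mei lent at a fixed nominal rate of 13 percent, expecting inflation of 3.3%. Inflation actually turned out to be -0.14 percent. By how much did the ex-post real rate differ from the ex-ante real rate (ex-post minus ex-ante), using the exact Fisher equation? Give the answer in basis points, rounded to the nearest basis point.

377 basis points

Ex-ante: (1 + 0.1300)/(1 + 0.0330) − 1 = 9.3901%
Ex-post: (1 + 0.1300)/(1 − 0.0014) − 1 = 13.1584%
Difference (ex-post − ex-ante) = 3.7683% → 377 basis points.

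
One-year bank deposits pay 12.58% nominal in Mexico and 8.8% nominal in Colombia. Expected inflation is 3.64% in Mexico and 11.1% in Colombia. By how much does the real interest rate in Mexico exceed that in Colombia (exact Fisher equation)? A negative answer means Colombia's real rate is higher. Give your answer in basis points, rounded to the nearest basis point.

1070 basis points

Mexico: (1 + 0.1258)/(1 + 0.0364) − 1 = 8.6260%
Colombia: (1 + 0.0880)/(1 + 0.1110) − 1 = -2.0702%
Differential = 8.6260% − (-2.0702%) = 10.6962% → 1070 basis points.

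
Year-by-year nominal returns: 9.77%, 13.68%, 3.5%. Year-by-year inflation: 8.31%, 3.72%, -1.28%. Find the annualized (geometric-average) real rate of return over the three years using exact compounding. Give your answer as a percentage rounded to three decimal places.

5.210%

Nominal growth factor = 1.0977 × 1.1368 × 1.0350 = 1.29154065
Price-level growth factor = 1.0831 × 1.0372 × 0.9872 = 1.10901191
Real growth factor = 1.29154065 / 1.10901191 = 1.16458681
Annualized real rate = 1.16458681^(1/3) − 1 = 5.2101% → 5.210%.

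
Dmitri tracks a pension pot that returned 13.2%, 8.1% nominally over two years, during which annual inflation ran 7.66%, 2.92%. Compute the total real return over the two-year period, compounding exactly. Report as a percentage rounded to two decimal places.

10.44%

Compound the nominal returns: 1.1320 × 1.0810 = 1.223692.
Compound inflation: 1.0766 × 1.0292 = 1.108037.
Deflate: 1.223692 / 1.108037 = 1.104379.
Total real return = 1.104379 − 1 → 10.44%.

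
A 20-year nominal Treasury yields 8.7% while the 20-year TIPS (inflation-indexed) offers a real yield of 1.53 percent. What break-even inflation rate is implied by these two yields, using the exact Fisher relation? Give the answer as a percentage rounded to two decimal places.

(1 + π) = (1 + i)/(1 + r) = 1.08700 / 1.01530 = 1.070620
Break-even inflation = 1.070620 − 1 → 7.06%.

7.06%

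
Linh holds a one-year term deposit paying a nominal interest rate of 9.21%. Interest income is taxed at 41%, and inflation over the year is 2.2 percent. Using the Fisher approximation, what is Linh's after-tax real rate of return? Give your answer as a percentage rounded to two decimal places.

3.23%

After-tax nominal return = 9.21% × (1 − 0.41) = 5.4339%.
r ≈ 5.4339% − 2.2% → 3.23%.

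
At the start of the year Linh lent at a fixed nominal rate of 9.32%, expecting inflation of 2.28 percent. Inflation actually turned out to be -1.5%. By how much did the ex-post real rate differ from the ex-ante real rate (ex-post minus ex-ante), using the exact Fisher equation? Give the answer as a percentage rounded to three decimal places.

4.102%

Ex-ante: (1 + 0.0932)/(1 + 0.0228) − 1 = 6.8831%
Ex-post: (1 + 0.0932)/(1 − 0.0150) − 1 = 10.9848%
Difference (ex-post − ex-ante) = 4.1017% → 4.102%.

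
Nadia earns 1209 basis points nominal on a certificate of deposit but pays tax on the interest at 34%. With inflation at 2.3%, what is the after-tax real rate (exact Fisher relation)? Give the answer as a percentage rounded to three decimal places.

After-tax nominal return = 12.09% × (1 − 0.34) = 7.9794%.
1 + r = 1.079794 / 1.02300 = 1.055517
After-tax real rate = 1.055517 − 1 → 5.552%.

5.552%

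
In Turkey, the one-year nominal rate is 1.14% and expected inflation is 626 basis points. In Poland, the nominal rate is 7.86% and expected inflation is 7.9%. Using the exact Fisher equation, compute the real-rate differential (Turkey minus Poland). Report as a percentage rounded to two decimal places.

Turkey: (1 + 0.0114)/(1 + 0.0626) − 1 = -4.8184%
Poland: (1 + 0.0786)/(1 + 0.0790) − 1 = -0.0371%
Differential = -4.8184% − (-0.0371%) = -4.7813% → -4.78%.

-4.78%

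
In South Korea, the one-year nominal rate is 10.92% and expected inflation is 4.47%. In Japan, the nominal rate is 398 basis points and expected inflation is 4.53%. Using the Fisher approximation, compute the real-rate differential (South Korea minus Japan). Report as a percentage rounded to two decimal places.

South Korea: 10.92% − 4.47% = 6.450%
Japan: 3.98% − 4.53% = -0.550%
Differential = 7.000% → 7.00%.

7.00%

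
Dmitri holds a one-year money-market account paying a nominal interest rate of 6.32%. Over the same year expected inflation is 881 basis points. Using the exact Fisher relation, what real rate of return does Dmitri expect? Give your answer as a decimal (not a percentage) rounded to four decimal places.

-0.0229

By the Fisher relation, 1 + r = (1 + i)/(1 + π).
1 + r = 1.06320 / 1.08810 = 0.977116
r = 0.977116 − 1 = -2.2884%, i.e. -0.0229.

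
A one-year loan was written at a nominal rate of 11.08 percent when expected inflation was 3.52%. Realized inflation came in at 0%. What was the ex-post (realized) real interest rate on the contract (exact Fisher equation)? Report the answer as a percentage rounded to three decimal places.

Ex-post: (1 + 0.1108)/(1 + 0.0000) − 1 = 11.0800%
So the realized real rate is 11.080%.

11.080%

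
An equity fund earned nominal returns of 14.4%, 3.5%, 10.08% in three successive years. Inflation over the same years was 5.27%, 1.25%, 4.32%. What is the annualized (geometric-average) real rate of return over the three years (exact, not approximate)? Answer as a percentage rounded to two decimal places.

Compound the nominal returns: 1.1440 × 1.0350 × 1.1008 = 1.30339123.
Compound inflation: 1.0527 × 1.0125 × 1.0432 = 1.11190385.
Deflate: 1.30339123 / 1.11190385 = 1.17221578.
Annualized real rate = 1.17221578^(1/3) − 1 = 5.4393% → 5.44%.

5.44%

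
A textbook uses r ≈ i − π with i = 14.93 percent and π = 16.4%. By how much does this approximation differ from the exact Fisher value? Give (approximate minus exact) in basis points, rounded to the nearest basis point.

-21 basis points

Approximate: r ≈ 14.930% − 16.400% = -1.4700%
Exact: (1 + 0.1493)/(1 + 0.1640) − 1 = -1.2629%
Error = -1.4700% − (-1.2629%) = -0.2071% → -21 basis points.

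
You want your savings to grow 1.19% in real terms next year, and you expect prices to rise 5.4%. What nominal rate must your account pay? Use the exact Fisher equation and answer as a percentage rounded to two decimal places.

6.65%

(1 + i) = (1 + r)(1 + π) = 1.01190 × 1.05400 = 1.0665426
i = 1.0665426 − 1, so the required nominal rate is 6.65%.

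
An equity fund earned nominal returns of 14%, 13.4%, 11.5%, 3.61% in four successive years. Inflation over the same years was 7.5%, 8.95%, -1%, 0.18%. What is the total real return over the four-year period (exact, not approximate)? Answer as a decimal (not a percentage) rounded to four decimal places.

Nominal growth factor = 1.1400 × 1.1340 × 1.1150 × 1.0361 = 1.493463
Price-level growth factor = 1.0750 × 1.0895 × 0.9900 × 1.0018 = 1.161587
Real growth factor = 1.493463 / 1.161587 = 1.285709
Total real return = 1.285709 − 1 → 0.2857.

0.2857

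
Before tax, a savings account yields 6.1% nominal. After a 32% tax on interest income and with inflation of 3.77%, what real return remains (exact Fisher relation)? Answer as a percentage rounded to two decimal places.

After-tax nominal return = 6.1% × (1 − 0.32) = 4.1480%.
1 + r = 1.04148 / 1.03770 = 1.003643
After-tax real rate = 1.003643 − 1 → 0.36%.

0.36%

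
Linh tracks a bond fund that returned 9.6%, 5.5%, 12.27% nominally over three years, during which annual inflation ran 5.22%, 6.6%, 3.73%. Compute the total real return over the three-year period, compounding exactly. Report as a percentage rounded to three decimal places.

11.575%

Nominal growth factor = 1.0960 × 1.0550 × 1.1227 = 1.298156
Price-level growth factor = 1.0522 × 1.0660 × 1.0373 = 1.163483
Real growth factor = 1.298156 / 1.163483 = 1.115750
Total real return = 1.115750 − 1 → 11.575%.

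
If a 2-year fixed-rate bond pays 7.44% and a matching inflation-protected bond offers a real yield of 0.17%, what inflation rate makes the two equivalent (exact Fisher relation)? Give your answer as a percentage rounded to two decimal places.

7.26%

(1 + π) = (1 + i)/(1 + r) = 1.07440 / 1.00170 = 1.072577
Break-even inflation = 1.072577 − 1 → 7.26%.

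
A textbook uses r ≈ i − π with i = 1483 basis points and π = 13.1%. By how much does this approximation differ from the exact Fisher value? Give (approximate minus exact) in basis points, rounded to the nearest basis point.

Approximate: r ≈ 14.830% − 13.100% = 1.7300%
Exact: (1 + 0.1483)/(1 + 0.1310) − 1 = 1.5296%
Error = 1.7300% − 1.5296% = 0.2004% → 20 basis points.

20 basis points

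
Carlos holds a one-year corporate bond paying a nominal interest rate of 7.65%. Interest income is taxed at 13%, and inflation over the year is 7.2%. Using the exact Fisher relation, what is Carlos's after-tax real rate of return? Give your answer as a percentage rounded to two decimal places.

-0.51%

After-tax nominal return = 7.65% × (1 − 0.13) = 6.6555%.
1 + r = 1.066555 / 1.07200 = 0.994921
After-tax real rate = 0.994921 − 1 → -0.51%.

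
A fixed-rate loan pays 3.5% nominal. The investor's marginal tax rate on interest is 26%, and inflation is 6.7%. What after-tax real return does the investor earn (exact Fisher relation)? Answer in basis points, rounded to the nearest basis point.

After-tax nominal return = 3.5% × (1 − 0.26) = 2.5900%.
1 + r = 1.02590 / 1.06700 = 0.961481
After-tax real rate = 0.961481 − 1 → -385 basis points.

-385 basis points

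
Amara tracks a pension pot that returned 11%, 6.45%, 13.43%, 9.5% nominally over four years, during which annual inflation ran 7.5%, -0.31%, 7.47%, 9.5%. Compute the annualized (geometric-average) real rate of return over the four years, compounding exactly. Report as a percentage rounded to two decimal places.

3.86%

Compound the nominal returns: 1.1100 × 1.0645 × 1.1343 × 1.0950 = 1.46761011.
Compound inflation: 1.0750 × 0.9969 × 1.0747 × 1.0950 = 1.26113456.
Deflate: 1.46761011 / 1.26113456 = 1.16372206.
Annualized real rate = 1.16372206^(1/4) − 1 = 3.8633% → 3.86%.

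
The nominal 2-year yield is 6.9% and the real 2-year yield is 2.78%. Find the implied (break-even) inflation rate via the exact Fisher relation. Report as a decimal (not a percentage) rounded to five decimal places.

0.04009

(1 + π) = (1 + i)/(1 + r) = 1.06900 / 1.02780 = 1.040086
Break-even inflation = 1.040086 − 1 → 0.04009.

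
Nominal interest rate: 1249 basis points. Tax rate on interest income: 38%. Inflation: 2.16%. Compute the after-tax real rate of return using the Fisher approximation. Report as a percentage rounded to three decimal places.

5.584%

After-tax nominal return = 12.49% × (1 − 0.38) = 7.7438%.
r ≈ 7.7438% − 2.16% → 5.584%.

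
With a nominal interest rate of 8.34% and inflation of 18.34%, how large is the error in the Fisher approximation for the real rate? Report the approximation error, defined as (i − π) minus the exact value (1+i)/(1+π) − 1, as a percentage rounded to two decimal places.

Approximate: r ≈ 8.340% − 18.340% = -10.0000%
Exact: (1 + 0.0834)/(1 + 0.1834) − 1 = -8.4502%
Error = -10.0000% − (-8.4502%) = -1.5498% → -1.55%.

-1.55%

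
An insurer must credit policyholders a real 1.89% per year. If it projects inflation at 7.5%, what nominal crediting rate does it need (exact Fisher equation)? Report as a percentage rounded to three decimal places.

(1 + i) = (1 + r)(1 + π) = 1.01890 × 1.07500 = 1.0953175
i = 1.0953175 − 1, so the required nominal rate is 9.532%.

9.532%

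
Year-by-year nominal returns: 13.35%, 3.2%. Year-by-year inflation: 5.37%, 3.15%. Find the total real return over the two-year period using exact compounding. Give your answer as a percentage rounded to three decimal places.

7.625%

Nominal growth factor = 1.1335 × 1.0320 = 1.1697720
Price-level growth factor = 1.0537 × 1.0315 = 1.0868916
Real growth factor = 1.1697720 / 1.0868916 = 1.0762546
Total real return = 1.0762546 − 1 → 7.625%.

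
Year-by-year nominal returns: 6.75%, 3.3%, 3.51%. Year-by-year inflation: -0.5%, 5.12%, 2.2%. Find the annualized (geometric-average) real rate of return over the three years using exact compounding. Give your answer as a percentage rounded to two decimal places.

2.21%

Compound the nominal returns: 1.0675 × 1.0330 × 1.0351 = 1.14143324.
Compound inflation: 0.9950 × 1.0512 × 1.0220 = 1.06895477.
Deflate: 1.14143324 / 1.06895477 = 1.06780312.
Annualized real rate = 1.06780312^(1/3) − 1 = 2.2109% → 2.21%.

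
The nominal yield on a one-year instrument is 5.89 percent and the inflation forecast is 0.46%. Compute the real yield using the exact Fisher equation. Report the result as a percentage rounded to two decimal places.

By the Fisher equation, 1 + r = (1 + i)/(1 + π).
1 + r = 1.05890 / 1.00460 = 1.054051
r = 1.054051 − 1 = 5.4051%, i.e. 5.41%.

5.41%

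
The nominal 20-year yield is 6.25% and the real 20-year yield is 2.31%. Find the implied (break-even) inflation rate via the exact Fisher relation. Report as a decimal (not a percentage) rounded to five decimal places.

(1 + π) = (1 + i)/(1 + r) = 1.06250 / 1.02310 = 1.038510
Break-even inflation = 1.038510 − 1 → 0.03851.

0.03851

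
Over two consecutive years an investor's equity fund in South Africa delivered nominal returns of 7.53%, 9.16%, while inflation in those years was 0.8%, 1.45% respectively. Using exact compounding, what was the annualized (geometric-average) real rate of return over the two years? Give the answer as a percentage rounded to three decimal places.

7.137%

Compound the nominal returns: 1.0753 × 1.0916 = 1.17379748.
Compound inflation: 1.0080 × 1.0145 = 1.02261600.
Deflate: 1.17379748 / 1.02261600 = 1.14783798.
Annualized real rate = 1.14783798^(1/2) − 1 = 7.1372% → 7.137%.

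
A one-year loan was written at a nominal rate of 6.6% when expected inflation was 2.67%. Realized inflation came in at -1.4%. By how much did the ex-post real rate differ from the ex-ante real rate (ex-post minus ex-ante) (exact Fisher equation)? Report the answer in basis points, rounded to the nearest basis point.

Ex-ante: (1 + 0.0660)/(1 + 0.0267) − 1 = 3.8278%
Ex-post: (1 + 0.0660)/(1 − 0.0140) − 1 = 8.1136%
Difference (ex-post − ex-ante) = 4.2858% → 429 basis points.

429 basis points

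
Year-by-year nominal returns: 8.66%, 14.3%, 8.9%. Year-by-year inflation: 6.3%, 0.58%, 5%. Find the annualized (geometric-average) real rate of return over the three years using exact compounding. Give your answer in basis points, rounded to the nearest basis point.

Nominal growth factor = 1.0866 × 1.1430 × 1.0890 = 1.35252036
Price-level growth factor = 1.0630 × 1.0058 × 1.0500 = 1.12262367
Real growth factor = 1.35252036 / 1.12262367 = 1.20478518
Annualized real rate = 1.20478518^(1/3) − 1 = 6.4069% → 641 basis points.

641 basis points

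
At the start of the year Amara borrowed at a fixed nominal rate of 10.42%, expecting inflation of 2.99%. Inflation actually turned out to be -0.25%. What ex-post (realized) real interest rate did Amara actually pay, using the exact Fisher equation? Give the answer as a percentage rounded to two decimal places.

10.70%

Ex-post: (1 + 0.1042)/(1 − 0.0025) − 1 = 10.6967%
So the realized real rate is 10.70%.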